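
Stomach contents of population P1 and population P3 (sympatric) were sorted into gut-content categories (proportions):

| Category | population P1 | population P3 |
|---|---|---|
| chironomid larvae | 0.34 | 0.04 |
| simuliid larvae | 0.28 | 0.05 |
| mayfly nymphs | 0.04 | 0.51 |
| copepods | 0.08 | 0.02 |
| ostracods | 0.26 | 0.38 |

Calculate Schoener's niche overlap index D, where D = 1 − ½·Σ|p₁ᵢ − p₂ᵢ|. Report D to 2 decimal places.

Σ|p₁ᵢ − p₂ᵢ| = 0.30 + 0.23 + 0.47 + 0.06 + 0.12 = 1.18
D = 1 − ½ × 1.18 = 1 − 0.590 = 0.4100

0.41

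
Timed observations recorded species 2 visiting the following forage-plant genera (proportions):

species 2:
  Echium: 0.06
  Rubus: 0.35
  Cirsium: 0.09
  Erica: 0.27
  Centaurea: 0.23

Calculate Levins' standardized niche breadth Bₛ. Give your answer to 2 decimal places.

0.71

Σpᵢ² = 0.06² + 0.35² + 0.09² + 0.27² + 0.23² = 0.0036 + 0.1225 + 0.0081 + 0.0729 + 0.0529 = 0.2600
B = 1 / 0.2600 = 3.8462
Bₛ = (B − 1)/(n − 1) = (3.8462 − 1)/(5 − 1) = 2.8462/4 = 0.7116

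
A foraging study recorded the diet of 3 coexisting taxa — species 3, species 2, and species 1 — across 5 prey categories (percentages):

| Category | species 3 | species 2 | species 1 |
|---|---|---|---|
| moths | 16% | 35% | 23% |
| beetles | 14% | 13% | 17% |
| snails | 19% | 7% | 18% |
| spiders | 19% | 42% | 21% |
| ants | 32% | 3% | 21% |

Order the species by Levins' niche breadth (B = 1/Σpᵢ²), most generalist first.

species 1 > species 3 > species 2

Convert percentages to proportions (divide by 100).
Σp_3ᵢ² = 0.16² + 0.14² + 0.19² + 0.19² + 0.32² = 0.0256 + 0.0196 + 0.0361 + 0.0361 + 0.1024 = 0.2198
B_3 = 1 / 0.2198 = 4.5496
Σp_2ᵢ² = 0.35² + 0.13² + 0.07² + 0.42² + 0.03² = 0.1225 + 0.0169 + 0.0049 + 0.1764 + 0.0009 = 0.3216
B_2 = 1 / 0.3216 = 3.1095
Σp_1ᵢ² = 0.23² + 0.17² + 0.18² + 0.21² + 0.21² = 0.0529 + 0.0289 + 0.0324 + 0.0441 + 0.0441 = 0.2024
B_1 = 1 / 0.2024 = 4.9407
Ranking by B (broadest → narrowest): species 1 (4.94) > species 3 (4.55) > species 2 (3.11)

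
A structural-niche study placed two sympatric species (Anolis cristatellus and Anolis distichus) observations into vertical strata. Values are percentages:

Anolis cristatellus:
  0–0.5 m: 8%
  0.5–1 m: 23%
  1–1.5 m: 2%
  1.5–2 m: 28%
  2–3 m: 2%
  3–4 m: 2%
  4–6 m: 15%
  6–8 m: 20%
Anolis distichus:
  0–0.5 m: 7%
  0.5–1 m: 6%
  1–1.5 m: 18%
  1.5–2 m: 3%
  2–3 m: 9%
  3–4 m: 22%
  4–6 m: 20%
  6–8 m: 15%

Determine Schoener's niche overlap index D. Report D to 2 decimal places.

0.52

Convert percentages to proportions (divide by 100).
Σ|p₁ᵢ − p₂ᵢ| = 0.01 + 0.17 + 0.16 + 0.25 + 0.07 + 0.20 + 0.05 + 0.05 = 0.96
D = 1 − ½ × 0.96 = 1 − 0.480 = 0.5200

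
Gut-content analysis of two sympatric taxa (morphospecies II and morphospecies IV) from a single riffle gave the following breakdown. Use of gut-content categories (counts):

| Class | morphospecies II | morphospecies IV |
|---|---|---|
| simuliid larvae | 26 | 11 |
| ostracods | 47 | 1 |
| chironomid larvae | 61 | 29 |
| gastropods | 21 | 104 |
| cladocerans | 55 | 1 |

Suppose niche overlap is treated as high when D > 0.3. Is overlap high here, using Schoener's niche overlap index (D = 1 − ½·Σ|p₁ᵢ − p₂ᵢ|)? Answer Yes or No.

Yes

Proportions for morphospecies II (n=210): 26/210=0.1238, 47/210=0.2238, 61/210=0.2905, 21/210=0.1000, 55/210=0.2619
Proportions for morphospecies IV (n=146): 11/146=0.0753, 1/146=0.0068, 29/146=0.1986, 104/146=0.7123, 1/146=0.0068
Σ|p₁ᵢ − p₂ᵢ| = 0.0485 + 0.2170 + 0.0919 + 0.6123 + 0.2551 = 1.2248
D = 1 − ½ × 1.2248 = 1 − 0.61240 = 0.38760
D = 0.38760 > 0.3 → Yes.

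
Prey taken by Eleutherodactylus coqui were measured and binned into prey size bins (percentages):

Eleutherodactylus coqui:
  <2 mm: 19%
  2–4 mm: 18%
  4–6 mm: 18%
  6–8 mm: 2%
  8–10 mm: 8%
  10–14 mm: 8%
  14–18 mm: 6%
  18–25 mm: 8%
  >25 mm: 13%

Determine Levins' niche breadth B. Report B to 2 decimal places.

7.09

Convert percentages to proportions (divide by 100).
Σpᵢ² = 0.19² + 0.18² + 0.18² + 0.02² + 0.08² + 0.08² + 0.06² + 0.08² + 0.13² = 0.0361 + 0.0324 + 0.0324 + 0.0004 + 0.0064 + 0.0064 + 0.0036 + 0.0064 + 0.0169 = 0.1410
B = 1 / 0.1410 = 7.0922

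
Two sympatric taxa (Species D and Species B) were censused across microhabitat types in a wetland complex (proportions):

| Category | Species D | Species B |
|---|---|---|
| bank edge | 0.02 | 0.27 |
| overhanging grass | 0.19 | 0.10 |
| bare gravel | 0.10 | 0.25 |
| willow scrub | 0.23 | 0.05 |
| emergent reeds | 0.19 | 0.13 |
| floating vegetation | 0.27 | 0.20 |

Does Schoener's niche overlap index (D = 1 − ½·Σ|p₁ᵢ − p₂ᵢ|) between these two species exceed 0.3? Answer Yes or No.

Σ|p₁ᵢ − p₂ᵢ| = 0.25 + 0.09 + 0.15 + 0.18 + 0.06 + 0.07 = 0.80
D = 1 − ½ × 0.80 = 1 − 0.400 = 0.6000
D = 0.6000 > 0.3 → Yes.

Yes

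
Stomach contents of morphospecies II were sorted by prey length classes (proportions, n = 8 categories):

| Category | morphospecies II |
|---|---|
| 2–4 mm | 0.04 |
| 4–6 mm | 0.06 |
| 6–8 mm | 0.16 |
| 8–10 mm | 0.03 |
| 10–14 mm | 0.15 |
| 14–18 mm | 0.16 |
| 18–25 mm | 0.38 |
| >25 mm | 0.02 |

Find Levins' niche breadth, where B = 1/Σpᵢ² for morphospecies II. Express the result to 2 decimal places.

4.45

Σpᵢ² = 0.04² + 0.06² + 0.16² + 0.03² + 0.15² + 0.16² + 0.38² + 0.02² = 0.0016 + 0.0036 + 0.0256 + 0.0009 + 0.0225 + 0.0256 + 0.1444 + 0.0004 = 0.2246
B = 1 / 0.2246 = 4.4524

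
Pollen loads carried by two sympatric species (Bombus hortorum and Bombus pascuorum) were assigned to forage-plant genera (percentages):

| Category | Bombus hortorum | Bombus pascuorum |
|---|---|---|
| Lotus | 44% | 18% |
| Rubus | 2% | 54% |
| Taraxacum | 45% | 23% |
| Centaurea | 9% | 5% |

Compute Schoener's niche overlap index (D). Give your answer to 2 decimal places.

0.48

Convert percentages to proportions (divide by 100).
Σ|p₁ᵢ − p₂ᵢ| = 0.26 + 0.52 + 0.22 + 0.04 = 1.04
D = 1 − ½ × 1.04 = 1 − 0.520 = 0.4800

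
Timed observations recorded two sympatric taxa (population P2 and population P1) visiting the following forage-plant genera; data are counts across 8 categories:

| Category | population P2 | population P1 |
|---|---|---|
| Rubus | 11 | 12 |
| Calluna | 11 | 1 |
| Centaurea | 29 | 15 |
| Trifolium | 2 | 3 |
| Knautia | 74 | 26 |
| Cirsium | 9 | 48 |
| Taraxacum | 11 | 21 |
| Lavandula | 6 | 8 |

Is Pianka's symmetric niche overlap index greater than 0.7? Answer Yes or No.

No

Proportions for population P2 (n=153): 11/153=0.0719, 11/153=0.0719, 29/153=0.1895, 2/153=0.0131, 74/153=0.4837, 9/153=0.0588, 11/153=0.0719, 6/153=0.0392
Proportions for population P1 (n=134): 12/134=0.0896, 1/134=0.0075, 15/134=0.1119, 3/134=0.0224, 26/134=0.1940, 48/134=0.3582, 21/134=0.1567, 8/134=0.0597
Σ p₁ᵢp₂ᵢ = 0.006442 + 0.000539 + 0.021205 + 0.000293 + 0.093838 + 0.021062 + 0.011267 + 0.002340 = 0.156986
Σp_1ᵢ² = 0.0719² + 0.0719² + 0.1895² + 0.0131² + 0.4837² + 0.0588² + 0.0719² + 0.0392² = 0.005170 + 0.005170 + 0.035910 + 0.000172 + 0.233966 + 0.003457 + 0.005170 + 0.001537 = 0.290552
Σp_2ᵢ² = 0.0896² + 0.0075² + 0.1119² + 0.0224² + 0.1940² + 0.3582² + 0.1567² + 0.0597² = 0.008028 + 0.000056 + 0.012522 + 0.000502 + 0.037636 + 0.128307 + 0.024555 + 0.003564 = 0.215170
O = 0.156986 / √(0.290552 × 0.215170) = 0.156986 / 0.2500361 = 0.6279
O = 0.6279 < 0.7 → No.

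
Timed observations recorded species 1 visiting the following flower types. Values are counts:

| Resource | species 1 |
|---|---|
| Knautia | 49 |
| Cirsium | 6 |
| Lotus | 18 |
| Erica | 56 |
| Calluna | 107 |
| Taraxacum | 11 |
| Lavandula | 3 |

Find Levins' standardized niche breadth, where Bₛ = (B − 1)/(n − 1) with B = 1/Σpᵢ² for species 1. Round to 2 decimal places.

Proportions for species 1 (n=250): 49/250=0.1960, 6/250=0.0240, 18/250=0.0720, 56/250=0.2240, 107/250=0.4280, 11/250=0.0440, 3/250=0.0120
Σpᵢ² = 0.1960² + 0.0240² + 0.0720² + 0.2240² + 0.4280² + 0.0440² + 0.0120² = 0.038416 + 0.000576 + 0.005184 + 0.050176 + 0.183184 + 0.001936 + 0.000144 = 0.279616
B = 1 / 0.279616 = 3.5763
Bₛ = (B − 1)/(n − 1) = (3.5763 − 1)/(7 − 1) = 2.5763/6 = 0.4294

0.43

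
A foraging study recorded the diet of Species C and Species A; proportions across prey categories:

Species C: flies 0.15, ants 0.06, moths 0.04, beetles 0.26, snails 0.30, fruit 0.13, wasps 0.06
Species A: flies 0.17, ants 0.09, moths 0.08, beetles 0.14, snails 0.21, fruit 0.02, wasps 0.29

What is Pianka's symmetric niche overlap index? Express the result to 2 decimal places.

Σ p₁ᵢp₂ᵢ = 0.0255 + 0.0054 + 0.0032 + 0.0364 + 0.0630 + 0.0026 + 0.0174 = 0.1535
Σp_1ᵢ² = 0.15² + 0.06² + 0.04² + 0.26² + 0.30² + 0.13² + 0.06² = 0.0225 + 0.0036 + 0.0016 + 0.0676 + 0.0900 + 0.0169 + 0.0036 = 0.2058
Σp_2ᵢ² = 0.17² + 0.09² + 0.08² + 0.14² + 0.21² + 0.02² + 0.29² = 0.0289 + 0.0081 + 0.0064 + 0.0196 + 0.0441 + 0.0004 + 0.0841 = 0.1916
O = 0.1535 / √(0.2058 × 0.1916) = 0.1535 / 0.19857 = 0.7730

0.77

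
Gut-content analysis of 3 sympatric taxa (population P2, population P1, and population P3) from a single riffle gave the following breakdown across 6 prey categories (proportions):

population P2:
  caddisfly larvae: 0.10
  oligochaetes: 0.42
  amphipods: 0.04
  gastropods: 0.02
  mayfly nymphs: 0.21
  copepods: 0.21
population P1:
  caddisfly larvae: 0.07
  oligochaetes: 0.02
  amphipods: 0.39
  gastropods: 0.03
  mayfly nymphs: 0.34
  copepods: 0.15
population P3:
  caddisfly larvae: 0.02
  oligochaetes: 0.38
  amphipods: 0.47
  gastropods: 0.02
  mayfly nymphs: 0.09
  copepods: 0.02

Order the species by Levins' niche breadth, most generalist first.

population P2 > population P1 > population P3

Σp_P2ᵢ² = 0.10² + 0.42² + 0.04² + 0.02² + 0.21² + 0.21² = 0.0100 + 0.1764 + 0.0016 + 0.0004 + 0.0441 + 0.0441 = 0.2766
B_P2 = 1 / 0.2766 = 3.6153
Σp_P1ᵢ² = 0.07² + 0.02² + 0.39² + 0.03² + 0.34² + 0.15² = 0.0049 + 0.0004 + 0.1521 + 0.0009 + 0.1156 + 0.0225 = 0.2964
B_P1 = 1 / 0.2964 = 3.3738
Σp_P3ᵢ² = 0.02² + 0.38² + 0.47² + 0.02² + 0.09² + 0.02² = 0.0004 + 0.1444 + 0.2209 + 0.0004 + 0.0081 + 0.0004 = 0.3746
B_P3 = 1 / 0.3746 = 2.6695
Ranking by B (broadest → narrowest): population P2 (3.62) > population P1 (3.37) > population P3 (2.67)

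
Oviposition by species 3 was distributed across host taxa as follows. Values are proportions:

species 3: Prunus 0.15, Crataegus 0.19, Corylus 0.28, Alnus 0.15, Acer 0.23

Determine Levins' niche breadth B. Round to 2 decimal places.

Σpᵢ² = 0.15² + 0.19² + 0.28² + 0.15² + 0.23² = 0.0225 + 0.0361 + 0.0784 + 0.0225 + 0.0529 = 0.2124
B = 1 / 0.2124 = 4.7081

4.71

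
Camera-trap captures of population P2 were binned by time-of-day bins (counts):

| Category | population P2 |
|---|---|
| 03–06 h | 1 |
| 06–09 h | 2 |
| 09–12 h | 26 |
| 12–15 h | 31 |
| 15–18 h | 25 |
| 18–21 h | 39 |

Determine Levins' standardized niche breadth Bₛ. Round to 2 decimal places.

Proportions for population P2 (n=124): 1/124=0.0081, 2/124=0.0161, 26/124=0.2097, 31/124=0.2500, 25/124=0.2016, 39/124=0.3145
Σpᵢ² = 0.0081² + 0.0161² + 0.2097² + 0.2500² + 0.2016² + 0.3145² = 0.000066 + 0.000259 + 0.043974 + 0.062500 + 0.040643 + 0.098910 = 0.246352
B = 1 / 0.246352 = 4.0592
Bₛ = (B − 1)/(n − 1) = (4.0592 − 1)/(6 − 1) = 3.0592/5 = 0.6118

0.61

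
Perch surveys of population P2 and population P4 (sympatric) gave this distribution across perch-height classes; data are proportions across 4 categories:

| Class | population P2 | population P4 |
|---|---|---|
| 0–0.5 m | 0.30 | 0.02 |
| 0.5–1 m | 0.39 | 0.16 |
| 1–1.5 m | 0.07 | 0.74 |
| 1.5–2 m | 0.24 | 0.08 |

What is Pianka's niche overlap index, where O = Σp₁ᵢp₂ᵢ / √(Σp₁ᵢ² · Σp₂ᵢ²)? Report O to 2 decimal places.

0.33

Σ p₁ᵢp₂ᵢ = 0.0060 + 0.0624 + 0.0518 + 0.0192 = 0.1394
Σp_1ᵢ² = 0.30² + 0.39² + 0.07² + 0.24² = 0.0900 + 0.1521 + 0.0049 + 0.0576 = 0.3046
Σp_2ᵢ² = 0.02² + 0.16² + 0.74² + 0.08² = 0.0004 + 0.0256 + 0.5476 + 0.0064 = 0.5800
O = 0.1394 / √(0.3046 × 0.5800) = 0.1394 / 0.42032 = 0.3317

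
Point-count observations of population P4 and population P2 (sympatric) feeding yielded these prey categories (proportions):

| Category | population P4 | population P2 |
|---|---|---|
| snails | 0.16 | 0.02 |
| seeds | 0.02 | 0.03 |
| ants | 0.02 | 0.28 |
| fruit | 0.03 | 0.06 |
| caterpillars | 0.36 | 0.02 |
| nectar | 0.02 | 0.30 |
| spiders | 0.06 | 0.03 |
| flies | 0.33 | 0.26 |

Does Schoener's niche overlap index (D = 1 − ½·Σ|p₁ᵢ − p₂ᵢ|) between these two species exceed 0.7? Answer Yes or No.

No

Σ|p₁ᵢ − p₂ᵢ| = 0.14 + 0.01 + 0.26 + 0.03 + 0.34 + 0.28 + 0.03 + 0.07 = 1.16
D = 1 − ½ × 1.16 = 1 − 0.580 = 0.4200
D = 0.4200 < 0.7 → No.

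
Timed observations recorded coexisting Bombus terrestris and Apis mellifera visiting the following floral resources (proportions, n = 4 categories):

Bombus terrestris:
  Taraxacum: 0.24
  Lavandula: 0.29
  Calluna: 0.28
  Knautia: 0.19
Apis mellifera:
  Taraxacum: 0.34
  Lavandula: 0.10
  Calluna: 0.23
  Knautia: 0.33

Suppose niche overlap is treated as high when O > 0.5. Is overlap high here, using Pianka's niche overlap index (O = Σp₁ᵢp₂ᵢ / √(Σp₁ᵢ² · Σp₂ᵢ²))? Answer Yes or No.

Σ p₁ᵢp₂ᵢ = 0.0816 + 0.0290 + 0.0644 + 0.0627 = 0.2377
Σp_1ᵢ² = 0.24² + 0.29² + 0.28² + 0.19² = 0.0576 + 0.0841 + 0.0784 + 0.0361 = 0.2562
Σp_2ᵢ² = 0.34² + 0.10² + 0.23² + 0.33² = 0.1156 + 0.0100 + 0.0529 + 0.1089 = 0.2874
O = 0.2377 / √(0.2562 × 0.2874) = 0.2377 / 0.27135 = 0.8760
O = 0.8760 > 0.5 → Yes.

Yes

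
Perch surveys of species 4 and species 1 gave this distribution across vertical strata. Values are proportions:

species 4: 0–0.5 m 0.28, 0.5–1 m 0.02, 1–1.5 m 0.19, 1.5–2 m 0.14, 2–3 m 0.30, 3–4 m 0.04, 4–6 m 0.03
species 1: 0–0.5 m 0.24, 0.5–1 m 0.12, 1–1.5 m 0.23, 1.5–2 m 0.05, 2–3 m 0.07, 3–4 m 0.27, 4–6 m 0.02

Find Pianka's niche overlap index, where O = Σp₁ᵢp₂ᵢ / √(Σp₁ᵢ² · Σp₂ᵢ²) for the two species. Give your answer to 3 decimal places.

0.707

Σ p₁ᵢp₂ᵢ = 0.0672 + 0.0024 + 0.0437 + 0.0070 + 0.0210 + 0.0108 + 0.0006 = 0.1527
Σp_1ᵢ² = 0.28² + 0.02² + 0.19² + 0.14² + 0.30² + 0.04² + 0.03² = 0.0784 + 0.0004 + 0.0361 + 0.0196 + 0.0900 + 0.0016 + 0.0009 = 0.2270
Σp_2ᵢ² = 0.24² + 0.12² + 0.23² + 0.05² + 0.07² + 0.27² + 0.02² = 0.0576 + 0.0144 + 0.0529 + 0.0025 + 0.0049 + 0.0729 + 0.0004 = 0.2056
O = 0.1527 / √(0.2270 × 0.2056) = 0.1527 / 0.216035 = 0.70683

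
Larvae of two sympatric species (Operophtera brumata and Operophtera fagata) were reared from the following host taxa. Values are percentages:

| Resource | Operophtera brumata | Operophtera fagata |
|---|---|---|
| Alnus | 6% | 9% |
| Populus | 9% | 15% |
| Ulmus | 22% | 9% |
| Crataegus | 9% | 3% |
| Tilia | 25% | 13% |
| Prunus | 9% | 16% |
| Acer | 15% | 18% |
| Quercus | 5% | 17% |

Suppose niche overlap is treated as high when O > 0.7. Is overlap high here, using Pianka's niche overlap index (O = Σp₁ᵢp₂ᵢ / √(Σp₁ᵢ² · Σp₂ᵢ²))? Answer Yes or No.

Convert percentages to proportions (divide by 100).
Σ p₁ᵢp₂ᵢ = 0.0054 + 0.0135 + 0.0198 + 0.0027 + 0.0325 + 0.0144 + 0.0270 + 0.0085 = 0.1238
Σp_1ᵢ² = 0.06² + 0.09² + 0.22² + 0.09² + 0.25² + 0.09² + 0.15² + 0.05² = 0.0036 + 0.0081 + 0.0484 + 0.0081 + 0.0625 + 0.0081 + 0.0225 + 0.0025 = 0.1638
Σp_2ᵢ² = 0.09² + 0.15² + 0.09² + 0.03² + 0.13² + 0.16² + 0.18² + 0.17² = 0.0081 + 0.0225 + 0.0081 + 0.0009 + 0.0169 + 0.0256 + 0.0324 + 0.0289 = 0.1434
O = 0.1238 / √(0.1638 × 0.1434) = 0.1238 / 0.15326 = 0.8078
O = 0.8078 > 0.7 → Yes.

Yes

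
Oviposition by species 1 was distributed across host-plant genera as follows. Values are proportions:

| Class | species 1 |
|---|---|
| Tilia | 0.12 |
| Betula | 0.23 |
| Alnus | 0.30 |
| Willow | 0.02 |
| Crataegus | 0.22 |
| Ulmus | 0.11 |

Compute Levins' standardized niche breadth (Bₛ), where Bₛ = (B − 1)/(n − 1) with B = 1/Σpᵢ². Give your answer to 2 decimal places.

0.72

Σpᵢ² = 0.12² + 0.23² + 0.30² + 0.02² + 0.22² + 0.11² = 0.0144 + 0.0529 + 0.0900 + 0.0004 + 0.0484 + 0.0121 = 0.2182
B = 1 / 0.2182 = 4.5830
Bₛ = (B − 1)/(n − 1) = (4.5830 − 1)/(6 − 1) = 3.5830/5 = 0.7166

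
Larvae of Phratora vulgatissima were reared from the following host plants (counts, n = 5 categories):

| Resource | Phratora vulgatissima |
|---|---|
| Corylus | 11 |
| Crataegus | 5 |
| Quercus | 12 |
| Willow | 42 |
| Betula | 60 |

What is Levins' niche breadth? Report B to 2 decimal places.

2.99

Proportions for Phratora vulgatissima (n=130): 11/130=0.0846, 5/130=0.0385, 12/130=0.0923, 42/130=0.3231, 60/130=0.4615
Σpᵢ² = 0.0846² + 0.0385² + 0.0923² + 0.3231² + 0.4615² = 0.007157 + 0.001482 + 0.008519 + 0.104394 + 0.212982 = 0.334534
B = 1 / 0.334534 = 2.9892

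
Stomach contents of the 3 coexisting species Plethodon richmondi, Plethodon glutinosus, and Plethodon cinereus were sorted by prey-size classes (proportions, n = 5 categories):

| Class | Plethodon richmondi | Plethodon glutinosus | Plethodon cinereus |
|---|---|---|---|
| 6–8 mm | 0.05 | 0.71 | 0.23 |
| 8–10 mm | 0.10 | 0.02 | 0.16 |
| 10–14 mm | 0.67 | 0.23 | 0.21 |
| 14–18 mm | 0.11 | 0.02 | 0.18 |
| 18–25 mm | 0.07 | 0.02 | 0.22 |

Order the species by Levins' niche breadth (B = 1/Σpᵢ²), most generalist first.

Σp_richᵢ² = 0.05² + 0.10² + 0.67² + 0.11² + 0.07² = 0.0025 + 0.0100 + 0.4489 + 0.0121 + 0.0049 = 0.4784
B_rich = 1 / 0.4784 = 2.0903
Σp_glutᵢ² = 0.71² + 0.02² + 0.23² + 0.02² + 0.02² = 0.5041 + 0.0004 + 0.0529 + 0.0004 + 0.0004 = 0.5582
B_glut = 1 / 0.5582 = 1.7915
Σp_cineᵢ² = 0.23² + 0.16² + 0.21² + 0.18² + 0.22² = 0.0529 + 0.0256 + 0.0441 + 0.0324 + 0.0484 = 0.2034
B_cine = 1 / 0.2034 = 4.9164
Ranking by B (broadest → narrowest): Plethodon cinereus (4.92) > Plethodon richmondi (2.09) > Plethodon glutinosus (1.79)

Plethodon cinereus > Plethodon richmondi > Plethodon glutinosus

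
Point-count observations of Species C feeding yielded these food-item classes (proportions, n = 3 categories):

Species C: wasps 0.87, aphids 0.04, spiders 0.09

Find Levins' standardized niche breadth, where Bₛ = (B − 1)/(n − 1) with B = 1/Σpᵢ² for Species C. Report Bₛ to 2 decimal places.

0.15

Σpᵢ² = 0.87² + 0.04² + 0.09² = 0.7569 + 0.0016 + 0.0081 = 0.7666
B = 1 / 0.7666 = 1.3045
Bₛ = (B − 1)/(n − 1) = (1.3045 − 1)/(3 − 1) = 0.3045/2 = 0.1523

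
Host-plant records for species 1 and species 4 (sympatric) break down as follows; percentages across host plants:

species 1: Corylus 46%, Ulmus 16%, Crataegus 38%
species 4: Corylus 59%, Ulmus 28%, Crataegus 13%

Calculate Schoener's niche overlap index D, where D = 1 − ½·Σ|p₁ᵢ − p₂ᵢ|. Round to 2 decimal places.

Convert percentages to proportions (divide by 100).
Σ|p₁ᵢ − p₂ᵢ| = 0.13 + 0.12 + 0.25 = 0.50
D = 1 − ½ × 0.50 = 1 − 0.250 = 0.7500

0.75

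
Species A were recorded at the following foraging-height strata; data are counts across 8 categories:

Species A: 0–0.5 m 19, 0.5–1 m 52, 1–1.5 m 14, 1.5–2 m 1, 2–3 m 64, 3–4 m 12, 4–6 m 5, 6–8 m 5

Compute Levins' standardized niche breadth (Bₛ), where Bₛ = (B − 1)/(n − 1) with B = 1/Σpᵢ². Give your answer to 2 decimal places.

0.42

Proportions for Species A (n=172): 19/172=0.1105, 52/172=0.3023, 14/172=0.0814, 1/172=0.0058, 64/172=0.3721, 12/172=0.0698, 5/172=0.0291, 5/172=0.0291
Σpᵢ² = 0.1105² + 0.3023² + 0.0814² + 0.0058² + 0.3721² + 0.0698² + 0.0291² + 0.0291² = 0.012210 + 0.091385 + 0.006626 + 0.000034 + 0.138458 + 0.004872 + 0.000847 + 0.000847 = 0.255279
B = 1 / 0.255279 = 3.9173
Bₛ = (B − 1)/(n − 1) = (3.9173 − 1)/(8 − 1) = 2.9173/7 = 0.4168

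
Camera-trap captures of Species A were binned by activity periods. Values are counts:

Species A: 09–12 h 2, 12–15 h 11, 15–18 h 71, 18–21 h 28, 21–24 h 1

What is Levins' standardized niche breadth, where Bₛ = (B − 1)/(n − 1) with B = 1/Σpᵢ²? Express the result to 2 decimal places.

Proportions for Species A (n=113): 2/113=0.0177, 11/113=0.0973, 71/113=0.6283, 28/113=0.2478, 1/113=0.0088
Σpᵢ² = 0.0177² + 0.0973² + 0.6283² + 0.2478² + 0.0088² = 0.000313 + 0.009467 + 0.394761 + 0.061405 + 0.000077 = 0.466023
B = 1 / 0.466023 = 2.1458
Bₛ = (B − 1)/(n − 1) = (2.1458 − 1)/(5 − 1) = 1.1458/4 = 0.2865

0.29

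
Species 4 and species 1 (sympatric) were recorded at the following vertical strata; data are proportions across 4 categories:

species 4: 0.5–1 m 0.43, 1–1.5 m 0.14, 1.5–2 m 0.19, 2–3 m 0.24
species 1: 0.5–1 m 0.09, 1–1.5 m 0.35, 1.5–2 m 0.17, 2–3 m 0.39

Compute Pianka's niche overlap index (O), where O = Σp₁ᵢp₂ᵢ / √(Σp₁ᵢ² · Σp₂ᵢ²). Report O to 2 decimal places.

0.70

Σ p₁ᵢp₂ᵢ = 0.0387 + 0.0490 + 0.0323 + 0.0936 = 0.2136
Σp_1ᵢ² = 0.43² + 0.14² + 0.19² + 0.24² = 0.1849 + 0.0196 + 0.0361 + 0.0576 = 0.2982
Σp_2ᵢ² = 0.09² + 0.35² + 0.17² + 0.39² = 0.0081 + 0.1225 + 0.0289 + 0.1521 = 0.3116
O = 0.2136 / √(0.2982 × 0.3116) = 0.2136 / 0.30483 = 0.7007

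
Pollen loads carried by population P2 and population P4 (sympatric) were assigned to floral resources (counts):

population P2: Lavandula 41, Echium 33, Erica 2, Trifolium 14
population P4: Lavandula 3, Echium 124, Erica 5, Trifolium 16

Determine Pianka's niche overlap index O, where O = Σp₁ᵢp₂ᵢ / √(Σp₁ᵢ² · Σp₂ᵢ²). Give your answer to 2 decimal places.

0.65

Proportions for population P2 (n=90): 41/90=0.4556, 33/90=0.3667, 2/90=0.0222, 14/90=0.1556
Proportions for population P4 (n=148): 3/148=0.0203, 124/148=0.8378, 5/148=0.0338, 16/148=0.1081
Σ p₁ᵢp₂ᵢ = 0.009249 + 0.307221 + 0.000750 + 0.016820 = 0.334040
Σp_1ᵢ² = 0.4556² + 0.3667² + 0.0222² + 0.1556² = 0.207571 + 0.134469 + 0.000493 + 0.024211 = 0.366744
Σp_2ᵢ² = 0.0203² + 0.8378² + 0.0338² + 0.1081² = 0.000412 + 0.701909 + 0.001142 + 0.011686 = 0.715149
O = 0.334040 / √(0.366744 × 0.715149) = 0.334040 / 0.5121295 = 0.6523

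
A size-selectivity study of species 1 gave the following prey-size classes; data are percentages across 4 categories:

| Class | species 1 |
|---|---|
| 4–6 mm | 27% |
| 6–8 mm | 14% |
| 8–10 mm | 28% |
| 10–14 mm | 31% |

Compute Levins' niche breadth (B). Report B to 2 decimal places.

Convert percentages to proportions (divide by 100).
Σpᵢ² = 0.27² + 0.14² + 0.28² + 0.31² = 0.0729 + 0.0196 + 0.0784 + 0.0961 = 0.2670
B = 1 / 0.2670 = 3.7453

3.75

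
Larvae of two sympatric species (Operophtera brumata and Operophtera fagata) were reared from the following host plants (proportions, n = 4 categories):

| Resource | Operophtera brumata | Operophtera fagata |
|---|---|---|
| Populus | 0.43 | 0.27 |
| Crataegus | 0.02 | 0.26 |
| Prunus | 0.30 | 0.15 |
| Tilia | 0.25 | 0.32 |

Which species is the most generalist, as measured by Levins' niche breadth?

Operophtera fagata

Σp_brumᵢ² = 0.43² + 0.02² + 0.30² + 0.25² = 0.1849 + 0.0004 + 0.0900 + 0.0625 = 0.3378
B_brum = 1 / 0.3378 = 2.9603
Σp_fagaᵢ² = 0.27² + 0.26² + 0.15² + 0.32² = 0.0729 + 0.0676 + 0.0225 + 0.1024 = 0.2654
B_faga = 1 / 0.2654 = 3.7679
Highest B → broadest niche (most generalist): Operophtera fagata (B = 3.77).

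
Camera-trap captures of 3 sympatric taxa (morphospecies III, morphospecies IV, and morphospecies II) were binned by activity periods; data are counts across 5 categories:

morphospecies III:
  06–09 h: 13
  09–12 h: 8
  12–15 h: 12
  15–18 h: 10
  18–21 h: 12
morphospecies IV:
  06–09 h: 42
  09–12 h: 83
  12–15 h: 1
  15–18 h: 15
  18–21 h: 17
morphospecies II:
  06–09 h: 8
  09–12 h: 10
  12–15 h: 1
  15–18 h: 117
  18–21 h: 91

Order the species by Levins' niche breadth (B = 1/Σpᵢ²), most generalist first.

morphospecies III > morphospecies IV > morphospecies II

Proportions for morphospecies III (n=55): 13/55=0.2364, 8/55=0.1455, 12/55=0.2182, 10/55=0.1818, 12/55=0.2182
Proportions for morphospecies IV (n=158): 42/158=0.2658, 83/158=0.5253, 1/158=0.0063, 15/158=0.0949, 17/158=0.1076
Proportions for morphospecies II (n=227): 8/227=0.0352, 10/227=0.0441, 1/227=0.0044, 117/227=0.5154, 91/227=0.4009
Σp_IIIᵢ² = 0.2364² + 0.1455² + 0.2182² + 0.1818² + 0.2182² = 0.055885 + 0.021170 + 0.047611 + 0.033051 + 0.047611 = 0.205328
B_III = 1 / 0.205328 = 4.8703
Σp_IVᵢ² = 0.2658² + 0.5253² + 0.0063² + 0.0949² + 0.1076² = 0.070650 + 0.275940 + 0.000040 + 0.009006 + 0.011578 = 0.367214
B_IV = 1 / 0.367214 = 2.7232
Σp_IIᵢ² = 0.0352² + 0.0441² + 0.0044² + 0.5154² + 0.4009² = 0.001239 + 0.001945 + 0.000019 + 0.265637 + 0.160721 = 0.429561
B_II = 1 / 0.429561 = 2.3280
Ranking by B (broadest → narrowest): morphospecies III (4.87) > morphospecies IV (2.72) > morphospecies II (2.33)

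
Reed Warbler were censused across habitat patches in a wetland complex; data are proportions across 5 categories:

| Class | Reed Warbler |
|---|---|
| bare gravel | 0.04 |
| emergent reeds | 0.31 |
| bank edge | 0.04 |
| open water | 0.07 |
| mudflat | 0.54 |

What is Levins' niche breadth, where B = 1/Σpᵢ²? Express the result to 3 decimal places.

Σpᵢ² = 0.04² + 0.31² + 0.04² + 0.07² + 0.54² = 0.0016 + 0.0961 + 0.0016 + 0.0049 + 0.2916 = 0.3958
B = 1 / 0.3958 = 2.52653

2.527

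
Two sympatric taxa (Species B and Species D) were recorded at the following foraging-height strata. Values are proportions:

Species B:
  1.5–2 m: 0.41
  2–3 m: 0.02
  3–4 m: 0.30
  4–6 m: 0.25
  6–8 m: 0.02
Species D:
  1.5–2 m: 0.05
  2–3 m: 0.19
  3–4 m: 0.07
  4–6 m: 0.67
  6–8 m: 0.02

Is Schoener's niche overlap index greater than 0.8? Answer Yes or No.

Σ|p₁ᵢ − p₂ᵢ| = 0.36 + 0.17 + 0.23 + 0.42 + 0.00 = 1.18
D = 1 − ½ × 1.18 = 1 − 0.590 = 0.4100
D = 0.4100 < 0.8 → No.

No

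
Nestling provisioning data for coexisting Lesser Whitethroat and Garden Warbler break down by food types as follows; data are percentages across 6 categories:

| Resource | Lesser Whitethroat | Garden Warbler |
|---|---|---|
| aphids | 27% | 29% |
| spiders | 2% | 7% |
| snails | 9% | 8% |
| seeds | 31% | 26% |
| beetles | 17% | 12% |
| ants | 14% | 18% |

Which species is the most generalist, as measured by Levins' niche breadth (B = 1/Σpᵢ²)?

Convert percentages to proportions (divide by 100).
Σp_Whitᵢ² = 0.27² + 0.02² + 0.09² + 0.31² + 0.17² + 0.14² = 0.0729 + 0.0004 + 0.0081 + 0.0961 + 0.0289 + 0.0196 = 0.2260
B_Whit = 1 / 0.2260 = 4.4248
Σp_Warbᵢ² = 0.29² + 0.07² + 0.08² + 0.26² + 0.12² + 0.18² = 0.0841 + 0.0049 + 0.0064 + 0.0676 + 0.0144 + 0.0324 = 0.2098
B_Warb = 1 / 0.2098 = 4.7664
Highest B → broadest niche (most generalist): Garden Warbler (B = 4.77).

Garden Warbler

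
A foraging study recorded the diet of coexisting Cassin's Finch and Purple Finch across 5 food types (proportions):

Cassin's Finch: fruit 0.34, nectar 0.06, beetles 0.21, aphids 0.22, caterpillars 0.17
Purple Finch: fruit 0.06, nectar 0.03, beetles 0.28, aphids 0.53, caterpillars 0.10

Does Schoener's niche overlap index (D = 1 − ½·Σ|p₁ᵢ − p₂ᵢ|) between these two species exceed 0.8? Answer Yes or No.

Σ|p₁ᵢ − p₂ᵢ| = 0.28 + 0.03 + 0.07 + 0.31 + 0.07 = 0.76
D = 1 − ½ × 0.76 = 1 − 0.380 = 0.6200
D = 0.6200 < 0.8 → No.

No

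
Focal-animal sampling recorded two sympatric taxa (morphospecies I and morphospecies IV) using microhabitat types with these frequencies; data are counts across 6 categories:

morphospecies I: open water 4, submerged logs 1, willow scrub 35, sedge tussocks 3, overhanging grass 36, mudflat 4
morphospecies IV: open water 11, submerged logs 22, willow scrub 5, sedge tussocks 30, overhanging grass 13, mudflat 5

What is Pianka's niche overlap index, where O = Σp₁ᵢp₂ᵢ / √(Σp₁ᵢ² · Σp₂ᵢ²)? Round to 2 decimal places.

Proportions for morphospecies I (n=83): 4/83=0.0482, 1/83=0.0120, 35/83=0.4217, 3/83=0.0361, 36/83=0.4337, 4/83=0.0482
Proportions for morphospecies IV (n=86): 11/86=0.1279, 22/86=0.2558, 5/86=0.0581, 30/86=0.3488, 13/86=0.1512, 5/86=0.0581
Σ p₁ᵢp₂ᵢ = 0.006165 + 0.003070 + 0.024501 + 0.012592 + 0.065575 + 0.002800 = 0.114703
Σp_1ᵢ² = 0.0482² + 0.0120² + 0.4217² + 0.0361² + 0.4337² + 0.0482² = 0.002323 + 0.000144 + 0.177831 + 0.001303 + 0.188096 + 0.002323 = 0.372020
Σp_2ᵢ² = 0.1279² + 0.2558² + 0.0581² + 0.3488² + 0.1512² + 0.0581² = 0.016358 + 0.065434 + 0.003376 + 0.121661 + 0.022861 + 0.003376 = 0.233066
O = 0.114703 / √(0.372020 × 0.233066) = 0.114703 / 0.2944575 = 0.3895

0.39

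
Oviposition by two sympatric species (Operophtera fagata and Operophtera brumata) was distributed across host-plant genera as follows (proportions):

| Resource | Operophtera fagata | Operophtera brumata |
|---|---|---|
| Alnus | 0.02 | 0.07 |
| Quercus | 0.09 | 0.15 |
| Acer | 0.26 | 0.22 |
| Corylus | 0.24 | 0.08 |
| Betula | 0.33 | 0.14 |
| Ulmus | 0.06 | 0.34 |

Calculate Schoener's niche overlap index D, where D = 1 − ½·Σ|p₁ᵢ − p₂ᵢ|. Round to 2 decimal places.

Σ|p₁ᵢ − p₂ᵢ| = 0.05 + 0.06 + 0.04 + 0.16 + 0.19 + 0.28 = 0.78
D = 1 − ½ × 0.78 = 1 − 0.390 = 0.6100

0.61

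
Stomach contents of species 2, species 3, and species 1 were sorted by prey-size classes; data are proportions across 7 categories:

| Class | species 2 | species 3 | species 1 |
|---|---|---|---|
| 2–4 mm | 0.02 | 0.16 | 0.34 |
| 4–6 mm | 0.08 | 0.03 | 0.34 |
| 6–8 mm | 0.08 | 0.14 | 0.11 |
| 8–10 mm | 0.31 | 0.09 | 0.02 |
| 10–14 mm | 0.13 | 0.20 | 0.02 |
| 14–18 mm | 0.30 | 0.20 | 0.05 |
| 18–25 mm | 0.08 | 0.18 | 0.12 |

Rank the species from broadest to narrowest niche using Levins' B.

species 3 > species 2 > species 1

Σp_2ᵢ² = 0.02² + 0.08² + 0.08² + 0.31² + 0.13² + 0.30² + 0.08² = 0.0004 + 0.0064 + 0.0064 + 0.0961 + 0.0169 + 0.0900 + 0.0064 = 0.2226
B_2 = 1 / 0.2226 = 4.4924
Σp_3ᵢ² = 0.16² + 0.03² + 0.14² + 0.09² + 0.20² + 0.20² + 0.18² = 0.0256 + 0.0009 + 0.0196 + 0.0081 + 0.0400 + 0.0400 + 0.0324 = 0.1666
B_3 = 1 / 0.1666 = 6.0024
Σp_1ᵢ² = 0.34² + 0.34² + 0.11² + 0.02² + 0.02² + 0.05² + 0.12² = 0.1156 + 0.1156 + 0.0121 + 0.0004 + 0.0004 + 0.0025 + 0.0144 = 0.2610
B_1 = 1 / 0.2610 = 3.8314
Ranking by B (broadest → narrowest): species 3 (6.00) > species 2 (4.49) > species 1 (3.83)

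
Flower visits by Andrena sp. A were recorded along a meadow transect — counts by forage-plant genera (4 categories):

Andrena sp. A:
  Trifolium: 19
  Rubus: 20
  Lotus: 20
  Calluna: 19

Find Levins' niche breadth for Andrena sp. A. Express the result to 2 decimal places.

Proportions for Andrena sp. A (n=78): 19/78=0.2436, 20/78=0.2564, 20/78=0.2564, 19/78=0.2436
Σpᵢ² = 0.2436² + 0.2564² + 0.2564² + 0.2436² = 0.059341 + 0.065741 + 0.065741 + 0.059341 = 0.250164
B = 1 / 0.250164 = 3.9974

4.00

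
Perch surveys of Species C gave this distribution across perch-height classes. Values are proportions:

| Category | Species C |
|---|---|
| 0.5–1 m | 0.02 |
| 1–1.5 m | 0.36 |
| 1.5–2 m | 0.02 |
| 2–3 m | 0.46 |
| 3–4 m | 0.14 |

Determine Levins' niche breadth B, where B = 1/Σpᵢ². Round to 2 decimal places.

Σpᵢ² = 0.02² + 0.36² + 0.02² + 0.46² + 0.14² = 0.0004 + 0.1296 + 0.0004 + 0.2116 + 0.0196 = 0.3616
B = 1 / 0.3616 = 2.7655

2.77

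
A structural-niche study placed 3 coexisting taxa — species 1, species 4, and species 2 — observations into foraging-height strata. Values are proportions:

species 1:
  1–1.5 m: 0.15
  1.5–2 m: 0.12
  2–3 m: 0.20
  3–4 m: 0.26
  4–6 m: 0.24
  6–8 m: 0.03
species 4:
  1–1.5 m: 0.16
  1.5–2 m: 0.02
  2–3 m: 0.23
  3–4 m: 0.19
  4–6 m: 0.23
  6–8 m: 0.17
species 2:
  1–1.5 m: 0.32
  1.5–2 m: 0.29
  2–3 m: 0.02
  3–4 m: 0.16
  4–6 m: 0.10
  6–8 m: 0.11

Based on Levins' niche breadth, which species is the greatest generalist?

species 4

Σp_1ᵢ² = 0.15² + 0.12² + 0.20² + 0.26² + 0.24² + 0.03² = 0.0225 + 0.0144 + 0.0400 + 0.0676 + 0.0576 + 0.0009 = 0.2030
B_1 = 1 / 0.2030 = 4.9261
Σp_4ᵢ² = 0.16² + 0.02² + 0.23² + 0.19² + 0.23² + 0.17² = 0.0256 + 0.0004 + 0.0529 + 0.0361 + 0.0529 + 0.0289 = 0.1968
B_4 = 1 / 0.1968 = 5.0813
Σp_2ᵢ² = 0.32² + 0.29² + 0.02² + 0.16² + 0.10² + 0.11² = 0.1024 + 0.0841 + 0.0004 + 0.0256 + 0.0100 + 0.0121 = 0.2346
B_2 = 1 / 0.2346 = 4.2626
Highest B → broadest niche (most generalist): species 4 (B = 5.08).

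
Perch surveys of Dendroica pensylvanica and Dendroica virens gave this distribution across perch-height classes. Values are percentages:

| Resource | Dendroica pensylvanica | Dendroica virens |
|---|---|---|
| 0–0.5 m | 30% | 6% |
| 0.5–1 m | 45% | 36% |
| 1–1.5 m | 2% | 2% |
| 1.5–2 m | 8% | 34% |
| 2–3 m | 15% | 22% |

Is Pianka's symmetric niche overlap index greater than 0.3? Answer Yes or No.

Convert percentages to proportions (divide by 100).
Σ p₁ᵢp₂ᵢ = 0.0180 + 0.1620 + 0.0004 + 0.0272 + 0.0330 = 0.2406
Σp_1ᵢ² = 0.30² + 0.45² + 0.02² + 0.08² + 0.15² = 0.0900 + 0.2025 + 0.0004 + 0.0064 + 0.0225 = 0.3218
Σp_2ᵢ² = 0.06² + 0.36² + 0.02² + 0.34² + 0.22² = 0.0036 + 0.1296 + 0.0004 + 0.1156 + 0.0484 = 0.2976
O = 0.2406 / √(0.3218 × 0.2976) = 0.2406 / 0.30946 = 0.7775
O = 0.7775 > 0.3 → Yes.

Yes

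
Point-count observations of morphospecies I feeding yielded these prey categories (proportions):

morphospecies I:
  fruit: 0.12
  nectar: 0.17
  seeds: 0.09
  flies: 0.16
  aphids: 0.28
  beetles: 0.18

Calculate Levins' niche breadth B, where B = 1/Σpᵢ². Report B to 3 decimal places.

Σpᵢ² = 0.12² + 0.17² + 0.09² + 0.16² + 0.28² + 0.18² = 0.0144 + 0.0289 + 0.0081 + 0.0256 + 0.0784 + 0.0324 = 0.1878
B = 1 / 0.1878 = 5.32481

5.325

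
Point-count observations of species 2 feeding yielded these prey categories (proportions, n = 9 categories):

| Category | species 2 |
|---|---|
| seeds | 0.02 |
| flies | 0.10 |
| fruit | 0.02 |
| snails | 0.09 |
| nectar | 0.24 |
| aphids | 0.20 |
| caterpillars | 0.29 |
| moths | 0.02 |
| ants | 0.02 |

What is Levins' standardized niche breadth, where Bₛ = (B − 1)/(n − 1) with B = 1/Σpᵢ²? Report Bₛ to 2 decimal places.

Σpᵢ² = 0.02² + 0.10² + 0.02² + 0.09² + 0.24² + 0.20² + 0.29² + 0.02² + 0.02² = 0.0004 + 0.0100 + 0.0004 + 0.0081 + 0.0576 + 0.0400 + 0.0841 + 0.0004 + 0.0004 = 0.2014
B = 1 / 0.2014 = 4.9652
Bₛ = (B − 1)/(n − 1) = (4.9652 − 1)/(9 − 1) = 3.9652/8 = 0.4957

0.50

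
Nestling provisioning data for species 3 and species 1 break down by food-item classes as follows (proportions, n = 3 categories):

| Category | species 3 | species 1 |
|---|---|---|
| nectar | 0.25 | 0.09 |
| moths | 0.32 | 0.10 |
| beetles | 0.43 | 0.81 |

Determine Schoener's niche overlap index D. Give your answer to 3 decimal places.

Σ|p₁ᵢ − p₂ᵢ| = 0.16 + 0.22 + 0.38 = 0.76
D = 1 − ½ × 0.76 = 1 − 0.380 = 0.62000

0.620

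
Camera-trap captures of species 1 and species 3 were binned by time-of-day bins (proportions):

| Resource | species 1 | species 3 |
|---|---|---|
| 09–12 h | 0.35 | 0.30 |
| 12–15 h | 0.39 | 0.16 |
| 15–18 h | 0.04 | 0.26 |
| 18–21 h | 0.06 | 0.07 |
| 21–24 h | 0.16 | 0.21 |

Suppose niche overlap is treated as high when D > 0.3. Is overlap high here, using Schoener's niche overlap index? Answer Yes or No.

Σ|p₁ᵢ − p₂ᵢ| = 0.05 + 0.23 + 0.22 + 0.01 + 0.05 = 0.56
D = 1 − ½ × 0.56 = 1 − 0.280 = 0.7200
D = 0.7200 > 0.3 → Yes.

Yes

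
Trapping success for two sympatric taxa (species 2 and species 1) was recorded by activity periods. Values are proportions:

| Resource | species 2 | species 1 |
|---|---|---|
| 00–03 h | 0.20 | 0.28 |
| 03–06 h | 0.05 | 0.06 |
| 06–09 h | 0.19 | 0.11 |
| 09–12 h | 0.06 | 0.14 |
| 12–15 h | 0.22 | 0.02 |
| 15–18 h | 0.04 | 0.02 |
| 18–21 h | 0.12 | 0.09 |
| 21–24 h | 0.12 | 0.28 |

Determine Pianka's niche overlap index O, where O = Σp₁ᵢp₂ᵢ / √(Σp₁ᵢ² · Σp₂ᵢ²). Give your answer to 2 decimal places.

0.77

Σ p₁ᵢp₂ᵢ = 0.0560 + 0.0030 + 0.0209 + 0.0084 + 0.0044 + 0.0008 + 0.0108 + 0.0336 = 0.1379
Σp_1ᵢ² = 0.20² + 0.05² + 0.19² + 0.06² + 0.22² + 0.04² + 0.12² + 0.12² = 0.0400 + 0.0025 + 0.0361 + 0.0036 + 0.0484 + 0.0016 + 0.0144 + 0.0144 = 0.1610
Σp_2ᵢ² = 0.28² + 0.06² + 0.11² + 0.14² + 0.02² + 0.02² + 0.09² + 0.28² = 0.0784 + 0.0036 + 0.0121 + 0.0196 + 0.0004 + 0.0004 + 0.0081 + 0.0784 = 0.2010
O = 0.1379 / √(0.1610 × 0.2010) = 0.1379 / 0.17989 = 0.7666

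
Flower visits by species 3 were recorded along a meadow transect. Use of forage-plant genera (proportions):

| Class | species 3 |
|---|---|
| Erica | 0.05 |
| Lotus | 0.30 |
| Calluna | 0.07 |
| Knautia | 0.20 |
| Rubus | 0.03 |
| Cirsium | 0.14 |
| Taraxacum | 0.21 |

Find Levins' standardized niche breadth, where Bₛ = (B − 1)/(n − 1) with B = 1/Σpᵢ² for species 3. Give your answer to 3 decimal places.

Σpᵢ² = 0.05² + 0.30² + 0.07² + 0.20² + 0.03² + 0.14² + 0.21² = 0.0025 + 0.0900 + 0.0049 + 0.0400 + 0.0009 + 0.0196 + 0.0441 = 0.2020
B = 1 / 0.2020 = 4.95050
Bₛ = (B − 1)/(n − 1) = (4.95050 − 1)/(7 − 1) = 3.95050/6 = 0.65842

0.658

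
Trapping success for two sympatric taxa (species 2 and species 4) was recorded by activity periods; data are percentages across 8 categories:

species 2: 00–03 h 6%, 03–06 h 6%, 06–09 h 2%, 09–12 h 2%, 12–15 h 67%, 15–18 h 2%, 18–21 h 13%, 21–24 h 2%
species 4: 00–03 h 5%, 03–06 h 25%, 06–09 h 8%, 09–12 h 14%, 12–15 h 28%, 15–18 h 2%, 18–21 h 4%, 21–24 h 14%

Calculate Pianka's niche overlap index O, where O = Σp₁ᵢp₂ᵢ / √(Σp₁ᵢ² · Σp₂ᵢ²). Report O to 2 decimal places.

Convert percentages to proportions (divide by 100).
Σ p₁ᵢp₂ᵢ = 0.0030 + 0.0150 + 0.0016 + 0.0028 + 0.1876 + 0.0004 + 0.0052 + 0.0028 = 0.2184
Σp_1ᵢ² = 0.06² + 0.06² + 0.02² + 0.02² + 0.67² + 0.02² + 0.13² + 0.02² = 0.0036 + 0.0036 + 0.0004 + 0.0004 + 0.4489 + 0.0004 + 0.0169 + 0.0004 = 0.4746
Σp_2ᵢ² = 0.05² + 0.25² + 0.08² + 0.14² + 0.28² + 0.02² + 0.04² + 0.14² = 0.0025 + 0.0625 + 0.0064 + 0.0196 + 0.0784 + 0.0004 + 0.0016 + 0.0196 = 0.1910
O = 0.2184 / √(0.4746 × 0.1910) = 0.2184 / 0.30108 = 0.7254

0.73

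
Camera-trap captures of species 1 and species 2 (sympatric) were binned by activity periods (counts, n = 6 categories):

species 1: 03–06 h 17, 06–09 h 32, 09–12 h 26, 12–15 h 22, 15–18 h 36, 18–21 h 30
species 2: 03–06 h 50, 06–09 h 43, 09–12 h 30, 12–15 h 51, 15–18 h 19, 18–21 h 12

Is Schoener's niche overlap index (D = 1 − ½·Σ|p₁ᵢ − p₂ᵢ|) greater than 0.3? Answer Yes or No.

Proportions for species 1 (n=163): 17/163=0.1043, 32/163=0.1963, 26/163=0.1595, 22/163=0.1350, 36/163=0.2209, 30/163=0.1840
Proportions for species 2 (n=205): 50/205=0.2439, 43/205=0.2098, 30/205=0.1463, 51/205=0.2488, 19/205=0.0927, 12/205=0.0585
Σ|p₁ᵢ − p₂ᵢ| = 0.1396 + 0.0135 + 0.0132 + 0.1138 + 0.1282 + 0.1255 = 0.5338
D = 1 − ½ × 0.5338 = 1 − 0.26690 = 0.73310
D = 0.73310 > 0.3 → Yes.

Yes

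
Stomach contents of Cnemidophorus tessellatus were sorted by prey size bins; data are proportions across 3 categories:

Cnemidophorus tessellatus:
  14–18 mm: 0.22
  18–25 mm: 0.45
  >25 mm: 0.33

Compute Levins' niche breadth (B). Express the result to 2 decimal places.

2.78

Σpᵢ² = 0.22² + 0.45² + 0.33² = 0.0484 + 0.2025 + 0.1089 = 0.3598
B = 1 / 0.3598 = 2.7793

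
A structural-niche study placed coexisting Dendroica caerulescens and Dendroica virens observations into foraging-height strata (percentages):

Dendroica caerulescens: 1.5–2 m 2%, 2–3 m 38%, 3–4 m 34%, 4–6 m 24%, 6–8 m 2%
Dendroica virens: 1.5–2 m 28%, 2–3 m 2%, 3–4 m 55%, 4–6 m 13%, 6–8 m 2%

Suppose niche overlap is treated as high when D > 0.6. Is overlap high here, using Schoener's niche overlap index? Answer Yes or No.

Convert percentages to proportions (divide by 100).
Σ|p₁ᵢ − p₂ᵢ| = 0.26 + 0.36 + 0.21 + 0.11 + 0.00 = 0.94
D = 1 − ½ × 0.94 = 1 − 0.470 = 0.5300
D = 0.5300 < 0.6 → No.

No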